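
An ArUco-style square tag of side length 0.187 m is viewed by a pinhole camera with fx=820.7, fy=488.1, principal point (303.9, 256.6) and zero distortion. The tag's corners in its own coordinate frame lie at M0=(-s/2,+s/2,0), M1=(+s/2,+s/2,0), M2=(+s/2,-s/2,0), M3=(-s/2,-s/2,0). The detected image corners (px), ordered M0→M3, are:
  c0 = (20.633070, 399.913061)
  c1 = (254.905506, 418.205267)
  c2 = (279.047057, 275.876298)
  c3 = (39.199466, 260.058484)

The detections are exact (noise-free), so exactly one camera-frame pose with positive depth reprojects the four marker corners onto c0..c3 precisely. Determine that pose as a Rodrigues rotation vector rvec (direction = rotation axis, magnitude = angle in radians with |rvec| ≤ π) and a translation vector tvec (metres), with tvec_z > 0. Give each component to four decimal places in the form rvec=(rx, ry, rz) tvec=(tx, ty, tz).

rvec=(0.0700, 0.0723, 0.1049) tvec=(-0.1211, 0.1073, 0.6339)

Intrinsics K: fx=820.7, fy=488.1, cx=303.9, cy=256.6
Marker side s = 0.187 m; corners in marker frame (Z=0):
  M0 = (-0.0935, +0.0935, 0)
  M1 = (+0.0935, +0.0935, 0)
  M2 = (+0.0935, -0.0935, 0)
  M3 = (-0.0935, -0.0935, 0)
Detected image corners:
  c0 = (20.633070, 399.913061) px
  c1 = (254.905506, 418.205267) px
  c2 = (279.047057, 275.876298) px
  c3 = (39.199466, 260.058484) px
Planar DLT: solve 8×8 A·h = b for H (H[2,2]=1):
  H  [+1251.53463 -96.81451 +147.13559]
  H  [+54.77941 +793.72015 +339.19281]
  H  [-0.10781 +0.11605 +1.00000]
B = K⁻¹H; ‖b₁‖=1.577659, ‖b₂‖=1.577659; λ = 2/(‖b₁‖+‖b₂‖) = 0.633850, sign → tz>0 ⇒ λ=+0.633850
r₁ = λ·B[:,0] = (+0.99190,+0.10706,-0.06834); r₂ = λ·B[:,1] = (-0.10201,+0.99206,+0.07356)
r₃ = r₁×r₂ = (+0.07567,-0.06599,+0.99495); SVD([r₁ r₂ r₃]) → R = UVᵀ:
  R  [+0.99190 -0.10201 +0.07567]
  R  [+0.10706 +0.99206 -0.06599]
  R  [-0.06834 +0.07356 +0.99495]
t = (-0.12107, +0.10726, +0.63385) m
tr R = 2.978908; θ = arccos((tr R − 1)/2) = 0.145360 rad = 8.329°
axis k = ((R−Rᵀ)₃₂, (R−Rᵀ)₁₃, (R−Rᵀ)₂₁) / (2 sinθ) = (+0.481721, +0.497090, +0.721697)
rvec = θ·k = (+0.070023, +0.072257, +0.104906)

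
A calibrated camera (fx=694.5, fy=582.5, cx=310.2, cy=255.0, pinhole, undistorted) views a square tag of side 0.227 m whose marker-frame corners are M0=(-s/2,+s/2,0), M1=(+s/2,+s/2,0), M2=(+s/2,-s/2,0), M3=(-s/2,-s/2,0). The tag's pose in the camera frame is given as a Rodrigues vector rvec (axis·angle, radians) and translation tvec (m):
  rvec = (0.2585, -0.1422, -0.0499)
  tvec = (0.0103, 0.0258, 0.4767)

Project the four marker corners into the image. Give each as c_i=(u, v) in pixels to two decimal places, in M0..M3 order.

c0=(170.95, 424.76) c1=(478.14, 397.78) c2=(488.88, 139.85) c3=(140.79, 152.38)

Intrinsics K: fx=694.5, fy=582.5, cx=310.2, cy=255.0
Marker side s = 0.227 m; corners in marker frame (Z=0):
  M0 = (-0.1135, +0.1135, 0)
  M1 = (+0.1135, +0.1135, 0)
  M2 = (+0.1135, -0.1135, 0)
  M3 = (-0.1135, -0.1135, 0)
rvec = (0.2585, -0.1422, -0.0499), |rvec| = θ = 0.29922 rad = 17.144°
Rodrigues: sinθ=0.29478, 1−cosθ=0.04443; R = I + sinθ·[k]× + (1−cosθ)·[k]×²:
    [+0.98873 +0.03092 -0.14649]
    [-0.06740 +0.96560 -0.25114]
    [+0.13369 +0.25818 +0.95680]
t = (0.0103, 0.0258, 0.4767) m
M0: Pc = R·M0+t = (-0.09841, +0.14305, +0.49083); u = 694.5·(-0.09841)/0.49083 + 310.2 = 170.9523, v = 582.5·(+0.14305)/0.49083 + 255.0 = 424.7618
M1: Pc = R·M1+t = (+0.12603, +0.12775, +0.52118); u = 694.5·(+0.12603)/0.52118 + 310.2 = 478.1423, v = 582.5·(+0.12775)/0.52118 + 255.0 = 397.7766
M2: Pc = R·M2+t = (+0.11901, -0.09145, +0.46257); u = 694.5·(+0.11901)/0.46257 + 310.2 = 488.8837, v = 582.5·(-0.09145)/0.46257 + 255.0 = 139.8450
M3: Pc = R·M3+t = (-0.10543, -0.07615, +0.43222); u = 694.5·(-0.10543)/0.43222 + 310.2 = 140.7946, v = 582.5·(-0.07615)/0.43222 + 255.0 = 152.3796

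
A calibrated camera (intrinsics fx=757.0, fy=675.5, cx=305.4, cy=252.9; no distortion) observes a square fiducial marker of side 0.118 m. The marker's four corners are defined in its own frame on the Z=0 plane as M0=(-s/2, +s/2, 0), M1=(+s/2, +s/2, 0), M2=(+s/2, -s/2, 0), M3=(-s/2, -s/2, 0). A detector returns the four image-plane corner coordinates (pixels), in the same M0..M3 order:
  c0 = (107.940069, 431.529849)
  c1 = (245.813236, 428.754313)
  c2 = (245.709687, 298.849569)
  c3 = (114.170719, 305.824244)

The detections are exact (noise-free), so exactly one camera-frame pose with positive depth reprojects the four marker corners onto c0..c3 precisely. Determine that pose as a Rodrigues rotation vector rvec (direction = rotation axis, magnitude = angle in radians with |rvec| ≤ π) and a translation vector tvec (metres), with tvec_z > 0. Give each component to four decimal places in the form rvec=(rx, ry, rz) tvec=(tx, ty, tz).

rvec=(-0.2552, 0.1943, -0.0462) tvec=(-0.1066, 0.1043, 0.6298)

Intrinsics K: fx=757.0, fy=675.5, cx=305.4, cy=252.9
Marker side s = 0.118 m; corners in marker frame (Z=0):
  M0 = (-0.0590, +0.0590, 0)
  M1 = (+0.0590, +0.0590, 0)
  M2 = (+0.0590, -0.0590, 0)
  M3 = (-0.0590, -0.0590, 0)
Detected image corners:
  c0 = (107.940069, 431.529849) px
  c1 = (245.813236, 428.754313) px
  c2 = (245.709687, 298.849569) px
  c3 = (114.170719, 305.824244) px
Planar DLT: solve 8×8 A·h = b for H (H[2,2]=1):
  H  [+1088.50200 -98.71496 +177.27716]
  H  [-149.37550 +934.39378 +364.75413]
  H  [-0.29389 -0.40518 +1.00000]
B = K⁻¹H; ‖b₁‖=1.587878, ‖b₂‖=1.587878; λ = 2/(‖b₁‖+‖b₂‖) = 0.629771, sign → tz>0 ⇒ λ=+0.629771
r₁ = λ·B[:,0] = (+0.98023,-0.06997,-0.18509); r₂ = λ·B[:,1] = (+0.02082,+0.96667,-0.25517)
r₃ = r₁×r₂ = (+0.19677,+0.24627,+0.94902); SVD([r₁ r₂ r₃]) → R = UVᵀ:
  R  [+0.98023 +0.02082 +0.19677]
  R  [-0.06997 +0.96667 +0.24627]
  R  [-0.18509 -0.25517 +0.94902]
t = (-0.10659, +0.10428, +0.62977) m
tr R = 2.895916; θ = arccos((tr R − 1)/2) = 0.324036 rad = 18.566°
axis k = ((R−Rᵀ)₃₂, (R−Rᵀ)₁₃, (R−Rᵀ)₂₁) / (2 sinθ) = (-0.787451, +0.599661, -0.142574)
rvec = θ·k = (-0.255162, +0.194312, -0.046199)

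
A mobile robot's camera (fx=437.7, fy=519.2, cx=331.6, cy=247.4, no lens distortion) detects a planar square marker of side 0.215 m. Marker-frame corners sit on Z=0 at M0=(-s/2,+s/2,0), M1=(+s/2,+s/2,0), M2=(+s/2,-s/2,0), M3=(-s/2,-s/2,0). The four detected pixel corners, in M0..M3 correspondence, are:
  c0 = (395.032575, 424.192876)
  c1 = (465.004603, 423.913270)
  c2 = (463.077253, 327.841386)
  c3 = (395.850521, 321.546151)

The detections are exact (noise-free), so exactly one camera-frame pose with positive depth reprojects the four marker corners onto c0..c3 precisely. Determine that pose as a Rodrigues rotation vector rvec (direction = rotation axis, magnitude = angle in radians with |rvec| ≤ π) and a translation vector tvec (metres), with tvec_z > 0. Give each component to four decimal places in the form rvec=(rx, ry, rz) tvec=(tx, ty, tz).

rvec=(-0.2093, -0.3838, 0.0838) tvec=(0.2624, 0.2807, 1.1567)

Intrinsics K: fx=437.7, fy=519.2, cx=331.6, cy=247.4
Marker side s = 0.215 m; corners in marker frame (Z=0):
  M0 = (-0.1075, +0.1075, 0)
  M1 = (+0.1075, +0.1075, 0)
  M2 = (+0.1075, -0.1075, 0)
  M3 = (-0.1075, -0.1075, 0)
Detected image corners:
  c0 = (395.032575, 424.192876) px
  c1 = (465.004603, 423.913270) px
  c2 = (463.077253, 327.841386) px
  c3 = (395.850521, 321.546151) px
Planar DLT: solve 8×8 A·h = b for H (H[2,2]=1):
  H  [+453.65695 -78.28453 +430.89152]
  H  [+131.66226 +390.98761 +373.41649]
  H  [+0.31349 -0.18867 +1.00000]
B = K⁻¹H; ‖b₁‖=0.864563, ‖b₂‖=0.864563; λ = 2/(‖b₁‖+‖b₂‖) = 1.156654, sign → tz>0 ⇒ λ=+1.156654
r₁ = λ·B[:,0] = (+0.92412,+0.12053,+0.36260); r₂ = λ·B[:,1] = (-0.04154,+0.97501,-0.21823)
r₃ = r₁×r₂ = (-0.37984,+0.18660,+0.90603); SVD([r₁ r₂ r₃]) → R = UVᵀ:
  R  [+0.92412 -0.04154 -0.37984]
  R  [+0.12053 +0.97501 +0.18660]
  R  [+0.36260 -0.21823 +0.90603]
t = (+0.26239, +0.28073, +1.15665) m
tr R = 2.805165; θ = arccos((tr R − 1)/2) = 0.445065 rad = 25.500°
axis k = ((R−Rᵀ)₃₂, (R−Rᵀ)₁₃, (R−Rᵀ)₂₁) / (2 sinθ) = (-0.470169, -0.862270, +0.188236)
rvec = θ·k = (-0.209256, -0.383766, +0.083777)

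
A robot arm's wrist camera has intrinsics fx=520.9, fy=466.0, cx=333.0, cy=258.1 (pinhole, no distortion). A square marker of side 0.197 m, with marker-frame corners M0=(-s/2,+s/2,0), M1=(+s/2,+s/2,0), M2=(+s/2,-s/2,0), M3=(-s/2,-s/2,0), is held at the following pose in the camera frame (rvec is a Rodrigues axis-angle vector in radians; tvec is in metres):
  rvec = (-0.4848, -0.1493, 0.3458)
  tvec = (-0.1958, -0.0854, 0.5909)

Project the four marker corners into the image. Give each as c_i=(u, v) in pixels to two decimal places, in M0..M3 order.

Intrinsics K: fx=520.9, fy=466.0, cx=333.0, cy=258.1
Marker side s = 0.197 m; corners in marker frame (Z=0):
  M0 = (-0.0985, +0.0985, 0)
  M1 = (+0.0985, +0.0985, 0)
  M2 = (+0.0985, -0.0985, 0)
  M3 = (-0.0985, -0.0985, 0)
rvec = (-0.4848, -0.1493, 0.3458), |rvec| = θ = 0.61392 rad = 35.175°
Rodrigues: sinθ=0.57608, 1−cosθ=0.18260; R = I + sinθ·[k]× + (1−cosθ)·[k]×²:
    [+0.93127 -0.28942 -0.22132]
    [+0.35955 +0.82819 +0.42990]
    [+0.05887 -0.47993 +0.87533]
t = (-0.1958, -0.0854, 0.5909) m
M0: Pc = R·M0+t = (-0.31604, -0.03924, +0.53783); u = 520.9·(-0.31604)/0.53783 + 333.0 = 26.9100, v = 466.0·(-0.03924)/0.53783 + 258.1 = 224.1018
M1: Pc = R·M1+t = (-0.13258, +0.03159, +0.54943); u = 520.9·(-0.13258)/0.54943 + 333.0 = 207.3057, v = 466.0·(+0.03159)/0.54943 + 258.1 = 284.8959
M2: Pc = R·M2+t = (-0.07556, -0.13156, +0.64397); u = 520.9·(-0.07556)/0.64397 + 333.0 = 271.8783, v = 466.0·(-0.13156)/0.64397 + 258.1 = 162.8977
M3: Pc = R·M3+t = (-0.25902, -0.20239, +0.63237); u = 520.9·(-0.25902)/0.63237 + 333.0 = 119.6378, v = 466.0·(-0.20239)/0.63237 + 258.1 = 108.9554

c0=(26.91, 224.10) c1=(207.31, 284.90) c2=(271.88, 162.90) c3=(119.64, 108.96)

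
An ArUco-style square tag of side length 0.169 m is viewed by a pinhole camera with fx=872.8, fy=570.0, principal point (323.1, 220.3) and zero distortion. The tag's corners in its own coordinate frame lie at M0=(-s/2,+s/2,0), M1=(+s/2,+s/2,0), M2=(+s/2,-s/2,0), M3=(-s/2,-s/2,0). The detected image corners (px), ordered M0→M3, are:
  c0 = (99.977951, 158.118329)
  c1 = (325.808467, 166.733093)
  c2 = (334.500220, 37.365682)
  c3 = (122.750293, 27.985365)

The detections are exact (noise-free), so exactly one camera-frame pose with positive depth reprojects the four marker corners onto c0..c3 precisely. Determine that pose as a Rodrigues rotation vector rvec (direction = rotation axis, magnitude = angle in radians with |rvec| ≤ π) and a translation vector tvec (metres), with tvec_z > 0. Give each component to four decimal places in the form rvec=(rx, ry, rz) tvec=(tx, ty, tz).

Intrinsics K: fx=872.8, fy=570.0, cx=323.1, cy=220.3
Marker side s = 0.169 m; corners in marker frame (Z=0):
  M0 = (-0.0845, +0.0845, 0)
  M1 = (+0.0845, +0.0845, 0)
  M2 = (+0.0845, -0.0845, 0)
  M3 = (-0.0845, -0.0845, 0)
Detected image corners:
  c0 = (99.977951, 158.118329) px
  c1 = (325.808467, 166.733093) px
  c2 = (334.500220, 37.365682) px
  c3 = (122.750293, 27.985365) px
Planar DLT: solve 8×8 A·h = b for H (H[2,2]=1):
  H  [+1306.76135 -175.97263 +221.57345]
  H  [+59.26402 +731.02083 +95.51029]
  H  [+0.06102 -0.37642 +1.00000]
B = K⁻¹H; ‖b₁‖=1.478068, ‖b₂‖=1.478068; λ = 2/(‖b₁‖+‖b₂‖) = 0.676559, sign → tz>0 ⇒ λ=+0.676559
r₁ = λ·B[:,0] = (+0.99767,+0.05439,+0.04128); r₂ = λ·B[:,1] = (-0.04213,+0.96611,-0.25467)
r₃ = r₁×r₂ = (-0.05373,+0.25234,+0.96615); SVD([r₁ r₂ r₃]) → R = UVᵀ:
  R  [+0.99767 -0.04213 -0.05373]
  R  [+0.05439 +0.96611 +0.25234]
  R  [+0.04128 -0.25467 +0.96615]
t = (-0.07870, -0.14812, +0.67656) m
tr R = 2.929922; θ = arccos((tr R − 1)/2) = 0.265501 rad = 15.212°
axis k = ((R−Rᵀ)₃₂, (R−Rᵀ)₁₃, (R−Rᵀ)₂₁) / (2 sinθ) = (-0.966123, -0.181051, +0.183921)
rvec = θ·k = (-0.256507, -0.048069, +0.048831)

rvec=(-0.2565, -0.0481, 0.0488) tvec=(-0.0787, -0.1481, 0.6766)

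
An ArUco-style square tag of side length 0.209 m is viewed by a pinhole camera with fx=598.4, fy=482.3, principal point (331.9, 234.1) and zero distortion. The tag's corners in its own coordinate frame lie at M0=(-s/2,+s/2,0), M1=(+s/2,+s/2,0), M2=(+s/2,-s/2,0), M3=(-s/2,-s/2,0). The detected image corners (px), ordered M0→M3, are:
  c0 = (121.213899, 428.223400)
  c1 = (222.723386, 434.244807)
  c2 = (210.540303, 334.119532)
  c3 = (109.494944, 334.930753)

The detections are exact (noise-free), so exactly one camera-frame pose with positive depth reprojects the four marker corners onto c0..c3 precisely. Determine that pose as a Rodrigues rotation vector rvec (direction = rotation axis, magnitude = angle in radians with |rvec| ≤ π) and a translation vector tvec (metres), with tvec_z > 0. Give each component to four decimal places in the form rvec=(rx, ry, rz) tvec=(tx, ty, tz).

rvec=(0.0351, 0.3561, -0.0893) tvec=(-0.2894, 0.3187, 1.0329)

Intrinsics K: fx=598.4, fy=482.3, cx=331.9, cy=234.1
Marker side s = 0.209 m; corners in marker frame (Z=0):
  M0 = (-0.1045, +0.1045, 0)
  M1 = (+0.1045, +0.1045, 0)
  M2 = (+0.1045, -0.1045, 0)
  M3 = (-0.1045, -0.1045, 0)
Detected image corners:
  c0 = (121.213899, 428.223400) px
  c1 = (222.723386, 434.244807) px
  c2 = (210.540303, 334.119532) px
  c3 = (109.494944, 334.930753) px
Planar DLT: solve 8×8 A·h = b for H (H[2,2]=1):
  H  [+428.38930 +60.13392 +164.21297]
  H  [-117.12114 +469.04375 +382.92460]
  H  [-0.33853 +0.01802 +1.00000]
B = K⁻¹H; ‖b₁‖=0.968175, ‖b₂‖=0.968175; λ = 2/(‖b₁‖+‖b₂‖) = 1.032871, sign → tz>0 ⇒ λ=+1.032871
r₁ = λ·B[:,0] = (+0.93336,-0.08110,-0.34966); r₂ = λ·B[:,1] = (+0.09347,+0.99545,+0.01861)
r₃ = r₁×r₂ = (+0.34656,-0.05006,+0.93669); SVD([r₁ r₂ r₃]) → R = UVᵀ:
  R  [+0.93336 +0.09347 +0.34656]
  R  [-0.08110 +0.99545 -0.05006]
  R  [-0.34966 +0.01861 +0.93669]
t = (-0.28944, +0.31872, +1.03287) m
tr R = 2.865500; θ = arccos((tr R − 1)/2) = 0.368829 rad = 21.132°
axis k = ((R−Rᵀ)₃₂, (R−Rᵀ)₁₃, (R−Rᵀ)₂₁) / (2 sinθ) = (+0.095234, +0.965563, -0.242112)
rvec = θ·k = (+0.035125, +0.356128, -0.089298)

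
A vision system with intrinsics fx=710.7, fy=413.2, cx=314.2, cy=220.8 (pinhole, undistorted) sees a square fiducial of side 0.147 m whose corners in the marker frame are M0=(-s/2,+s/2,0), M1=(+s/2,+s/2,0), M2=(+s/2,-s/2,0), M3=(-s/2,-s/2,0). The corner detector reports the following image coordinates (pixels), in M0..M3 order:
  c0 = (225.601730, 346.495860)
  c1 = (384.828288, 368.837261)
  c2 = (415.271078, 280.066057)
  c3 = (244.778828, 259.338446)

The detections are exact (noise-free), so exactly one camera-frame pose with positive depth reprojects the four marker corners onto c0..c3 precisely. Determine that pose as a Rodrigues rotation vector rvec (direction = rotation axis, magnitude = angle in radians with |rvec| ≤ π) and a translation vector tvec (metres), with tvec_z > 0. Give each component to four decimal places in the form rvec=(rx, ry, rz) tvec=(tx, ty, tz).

rvec=(0.2567, 0.1669, 0.1693) tvec=(0.0014, 0.1405, 0.6171)

Intrinsics K: fx=710.7, fy=413.2, cx=314.2, cy=220.8
Marker side s = 0.147 m; corners in marker frame (Z=0):
  M0 = (-0.0735, +0.0735, 0)
  M1 = (+0.0735, +0.0735, 0)
  M2 = (+0.0735, -0.0735, 0)
  M3 = (-0.0735, -0.0735, 0)
Detected image corners:
  c0 = (225.601730, 346.495860) px
  c1 = (384.828288, 368.837261) px
  c2 = (415.271078, 280.066057) px
  c3 = (244.778828, 259.338446) px
Planar DLT: solve 8×8 A·h = b for H (H[2,2]=1):
  H  [+1047.18771 -31.47649 +315.83346]
  H  [+74.47939 +733.26111 +314.89309]
  H  [-0.23013 +0.43023 +1.00000]
B = K⁻¹H; ‖b₁‖=1.620541, ‖b₂‖=1.620541; λ = 2/(‖b₁‖+‖b₂‖) = 0.617078, sign → tz>0 ⇒ λ=+0.617078
r₁ = λ·B[:,0] = (+0.97202,+0.18711,-0.14201); r₂ = λ·B[:,1] = (-0.14470,+0.95319,+0.26549)
r₃ = r₁×r₂ = (+0.18504,-0.23751,+0.95360); SVD([r₁ r₂ r₃]) → R = UVᵀ:
  R  [+0.97202 -0.14470 +0.18504]
  R  [+0.18711 +0.95319 -0.23751]
  R  [-0.14201 +0.26549 +0.95360]
t = (+0.00142, +0.14052, +0.61708) m
tr R = 2.878813; θ = arccos((tr R − 1)/2) = 0.349902 rad = 20.048°
axis k = ((R−Rᵀ)₃₂, (R−Rᵀ)₁₃, (R−Rᵀ)₂₁) / (2 sinθ) = (+0.733648, +0.477008, +0.483967)
rvec = θ·k = (+0.256705, +0.166906, +0.169341)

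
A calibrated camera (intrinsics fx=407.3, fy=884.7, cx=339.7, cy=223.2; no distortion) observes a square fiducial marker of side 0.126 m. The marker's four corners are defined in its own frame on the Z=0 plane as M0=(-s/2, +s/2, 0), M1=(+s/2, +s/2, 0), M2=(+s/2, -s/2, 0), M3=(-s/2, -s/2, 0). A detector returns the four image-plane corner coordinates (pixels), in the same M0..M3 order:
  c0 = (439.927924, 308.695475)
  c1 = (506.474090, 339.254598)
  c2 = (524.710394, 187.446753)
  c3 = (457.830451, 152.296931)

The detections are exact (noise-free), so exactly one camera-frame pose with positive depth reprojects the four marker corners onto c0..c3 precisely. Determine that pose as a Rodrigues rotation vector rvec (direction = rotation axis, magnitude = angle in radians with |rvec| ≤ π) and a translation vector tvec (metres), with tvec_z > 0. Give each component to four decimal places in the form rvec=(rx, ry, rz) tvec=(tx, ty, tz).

rvec=(0.0857, -0.1438, 0.2198) tvec=(0.2464, 0.0194, 0.7022)

Intrinsics K: fx=407.3, fy=884.7, cx=339.7, cy=223.2
Marker side s = 0.126 m; corners in marker frame (Z=0):
  M0 = (-0.0630, +0.0630, 0)
  M1 = (+0.0630, +0.0630, 0)
  M2 = (+0.0630, -0.0630, 0)
  M3 = (-0.0630, -0.0630, 0)
Detected image corners:
  c0 = (439.927924, 308.695475) px
  c1 = (506.474090, 339.254598) px
  c2 = (524.710394, 187.446753) px
  c3 = (457.830451, 152.296931) px
Planar DLT: solve 8×8 A·h = b for H (H[2,2]=1):
  H  [+633.39008 -96.12795 +482.63279]
  H  [+313.85320 +1247.01235 +247.62259]
  H  [+0.21552 +0.09808 +1.00000]
B = K⁻¹H; ‖b₁‖=1.424170, ‖b₂‖=1.424170; λ = 2/(‖b₁‖+‖b₂‖) = 0.702163, sign → tz>0 ⇒ λ=+0.702163
r₁ = λ·B[:,0] = (+0.96572,+0.21092,+0.15133); r₂ = λ·B[:,1] = (-0.22316,+0.97235,+0.06887)
r₃ = r₁×r₂ = (-0.13262,-0.10028,+0.98608); SVD([r₁ r₂ r₃]) → R = UVᵀ:
  R  [+0.96572 -0.22316 -0.13262]
  R  [+0.21092 +0.97235 -0.10028]
  R  [+0.15133 +0.06887 +0.98608]
t = (+0.24641, +0.01938, +0.70216) m
tr R = 2.924147; θ = arccos((tr R − 1)/2) = 0.276292 rad = 15.830°
axis k = ((R−Rᵀ)₃₂, (R−Rᵀ)₁₃, (R−Rᵀ)₂₁) / (2 sinθ) = (+0.310031, -0.520445, +0.795624)
rvec = θ·k = (+0.085659, -0.143795, +0.219825)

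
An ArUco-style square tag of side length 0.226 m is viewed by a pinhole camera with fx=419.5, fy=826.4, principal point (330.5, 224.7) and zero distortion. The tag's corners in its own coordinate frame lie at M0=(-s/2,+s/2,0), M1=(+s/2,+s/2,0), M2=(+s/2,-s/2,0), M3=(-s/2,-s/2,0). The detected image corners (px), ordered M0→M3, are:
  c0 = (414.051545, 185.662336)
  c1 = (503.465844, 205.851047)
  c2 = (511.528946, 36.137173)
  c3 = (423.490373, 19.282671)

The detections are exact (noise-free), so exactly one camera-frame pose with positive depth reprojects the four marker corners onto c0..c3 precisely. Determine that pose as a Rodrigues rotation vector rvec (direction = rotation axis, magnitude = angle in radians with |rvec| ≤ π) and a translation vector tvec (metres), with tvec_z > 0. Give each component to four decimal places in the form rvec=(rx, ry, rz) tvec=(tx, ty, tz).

Intrinsics K: fx=419.5, fy=826.4, cx=330.5, cy=224.7
Marker side s = 0.226 m; corners in marker frame (Z=0):
  M0 = (-0.1130, +0.1130, 0)
  M1 = (+0.1130, +0.1130, 0)
  M2 = (+0.1130, -0.1130, 0)
  M3 = (-0.1130, -0.1130, 0)
Detected image corners:
  c0 = (414.051545, 185.662336) px
  c1 = (503.465844, 205.851047) px
  c2 = (511.528946, 36.137173) px
  c3 = (423.490373, 19.282671) px
Planar DLT: solve 8×8 A·h = b for H (H[2,2]=1):
  H  [+355.81081 -74.14814 +462.77410]
  H  [+73.02232 +734.96326 +110.92453]
  H  [-0.07937 -0.07644 +1.00000]
B = K⁻¹H; ‖b₁‖=0.920747, ‖b₂‖=0.920747; λ = 2/(‖b₁‖+‖b₂‖) = 1.086075, sign → tz>0 ⇒ λ=+1.086075
r₁ = λ·B[:,0] = (+0.98910,+0.11941,-0.08620); r₂ = λ·B[:,1] = (-0.12657,+0.98848,-0.08301)
r₃ = r₁×r₂ = (+0.07529,+0.09302,+0.99281); SVD([r₁ r₂ r₃]) → R = UVᵀ:
  R  [+0.98910 -0.12657 +0.07529]
  R  [+0.11941 +0.98848 +0.09302]
  R  [-0.08620 -0.08301 +0.99281]
t = (+0.34245, -0.14953, +1.08608) m
tr R = 2.970388; θ = arccos((tr R − 1)/2) = 0.172293 rad = 9.872°
axis k = ((R−Rᵀ)₃₂, (R−Rᵀ)₁₃, (R−Rᵀ)₂₁) / (2 sinθ) = (-0.513391, +0.470983, +0.717359)
rvec = θ·k = (-0.088454, +0.081147, +0.123596)

rvec=(-0.0885, 0.0811, 0.1236) tvec=(0.3425, -0.1495, 1.0861)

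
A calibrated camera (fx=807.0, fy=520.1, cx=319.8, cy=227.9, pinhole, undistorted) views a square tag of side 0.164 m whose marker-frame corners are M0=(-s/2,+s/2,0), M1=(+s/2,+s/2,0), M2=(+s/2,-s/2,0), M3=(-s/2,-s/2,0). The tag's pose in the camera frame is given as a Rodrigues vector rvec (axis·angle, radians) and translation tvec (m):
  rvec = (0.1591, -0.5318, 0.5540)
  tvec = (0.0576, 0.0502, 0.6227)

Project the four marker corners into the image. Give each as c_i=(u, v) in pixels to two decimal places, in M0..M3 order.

c0=(256.32, 301.08) c1=(407.60, 350.47) c2=(514.95, 242.57) c3=(379.34, 177.23)

Intrinsics K: fx=807.0, fy=520.1, cx=319.8, cy=227.9
Marker side s = 0.164 m; corners in marker frame (Z=0):
  M0 = (-0.0820, +0.0820, 0)
  M1 = (+0.0820, +0.0820, 0)
  M2 = (+0.0820, -0.0820, 0)
  M3 = (-0.0820, -0.0820, 0)
rvec = (0.1591, -0.5318, 0.5540), |rvec| = θ = 0.78424 rad = 44.934°
Rodrigues: sinθ=0.70629, 1−cosθ=0.29208; R = I + sinθ·[k]× + (1−cosθ)·[k]×²:
    [+0.71994 -0.53911 -0.43708]
    [+0.45875 +0.84223 -0.28320]
    [+0.52080 +0.00337 +0.85367]
t = (0.0576, 0.0502, 0.6227) m
M0: Pc = R·M0+t = (-0.04564, +0.08164, +0.58027); u = 807.0·(-0.04564)/0.58027 + 319.8 = 256.3236, v = 520.1·(+0.08164)/0.58027 + 227.9 = 301.0788
M1: Pc = R·M1+t = (+0.07243, +0.15688, +0.66568); u = 807.0·(+0.07243)/0.66568 + 319.8 = 407.6039, v = 520.1·(+0.15688)/0.66568 + 227.9 = 350.4712
M2: Pc = R·M2+t = (+0.16084, +0.01876, +0.66513); u = 807.0·(+0.16084)/0.66513 + 319.8 = 514.9501, v = 520.1·(+0.01876)/0.66513 + 227.9 = 242.5656
M3: Pc = R·M3+t = (+0.04277, -0.05648, +0.57972); u = 807.0·(+0.04277)/0.57972 + 319.8 = 379.3409, v = 520.1·(-0.05648)/0.57972 + 227.9 = 177.2282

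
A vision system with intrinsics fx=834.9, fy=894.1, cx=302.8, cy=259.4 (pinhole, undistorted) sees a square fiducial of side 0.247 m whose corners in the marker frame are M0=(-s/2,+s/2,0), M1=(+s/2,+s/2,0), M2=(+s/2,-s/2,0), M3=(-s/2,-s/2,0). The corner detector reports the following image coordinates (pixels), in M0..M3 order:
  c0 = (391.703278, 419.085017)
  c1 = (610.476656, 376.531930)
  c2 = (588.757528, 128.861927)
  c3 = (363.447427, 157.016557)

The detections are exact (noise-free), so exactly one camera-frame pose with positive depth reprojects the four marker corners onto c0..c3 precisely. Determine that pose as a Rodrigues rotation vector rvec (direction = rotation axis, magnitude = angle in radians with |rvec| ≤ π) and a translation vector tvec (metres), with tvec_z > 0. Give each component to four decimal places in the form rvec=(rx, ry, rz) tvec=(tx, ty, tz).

Intrinsics K: fx=834.9, fy=894.1, cx=302.8, cy=259.4
Marker side s = 0.247 m; corners in marker frame (Z=0):
  M0 = (-0.1235, +0.1235, 0)
  M1 = (+0.1235, +0.1235, 0)
  M2 = (+0.1235, -0.1235, 0)
  M3 = (-0.1235, -0.1235, 0)
Detected image corners:
  c0 = (391.703278, 419.085017) px
  c1 = (610.476656, 376.531930) px
  c2 = (588.757528, 128.861927) px
  c3 = (363.447427, 157.016557) px
Planar DLT: solve 8×8 A·h = b for H (H[2,2]=1):
  H  [+1016.79121 +145.72587 +492.04917]
  H  [-78.17383 +1055.86755 +271.29477]
  H  [+0.24148 +0.09201 +1.00000]
B = K⁻¹H; ‖b₁‖=1.166469, ‖b₂‖=1.166469; λ = 2/(‖b₁‖+‖b₂‖) = 0.857288, sign → tz>0 ⇒ λ=+0.857288
r₁ = λ·B[:,0] = (+0.96898,-0.13502,+0.20702); r₂ = λ·B[:,1] = (+0.12103,+0.98951,+0.07888)
r₃ = r₁×r₂ = (-0.21550,-0.05138,+0.97515); SVD([r₁ r₂ r₃]) → R = UVᵀ:
  R  [+0.96898 +0.12103 -0.21550]
  R  [-0.13502 +0.98951 -0.05138]
  R  [+0.20702 +0.07888 +0.97515]
t = (+0.19432, +0.01141, +0.85729) m
tr R = 2.933637; θ = arccos((tr R − 1)/2) = 0.258327 rad = 14.801°
axis k = ((R−Rᵀ)₃₂, (R−Rᵀ)₁₃, (R−Rᵀ)₂₁) / (2 sinθ) = (+0.254947, -0.826963, -0.501132)
rvec = θ·k = (+0.065860, -0.213627, -0.129456)

rvec=(0.0659, -0.2136, -0.1295) tvec=(0.1943, 0.0114, 0.8573)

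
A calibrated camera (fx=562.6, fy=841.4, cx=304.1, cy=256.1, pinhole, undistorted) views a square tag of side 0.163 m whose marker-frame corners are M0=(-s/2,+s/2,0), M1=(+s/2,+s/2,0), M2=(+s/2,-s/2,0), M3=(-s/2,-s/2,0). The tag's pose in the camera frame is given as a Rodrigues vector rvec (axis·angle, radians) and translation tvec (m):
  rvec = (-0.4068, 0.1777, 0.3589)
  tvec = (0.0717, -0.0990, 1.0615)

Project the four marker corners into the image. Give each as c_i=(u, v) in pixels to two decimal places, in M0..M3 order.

Intrinsics K: fx=562.6, fy=841.4, cx=304.1, cy=256.1
Marker side s = 0.163 m; corners in marker frame (Z=0):
  M0 = (-0.0815, +0.0815, 0)
  M1 = (+0.0815, +0.0815, 0)
  M2 = (+0.0815, -0.0815, 0)
  M3 = (-0.0815, -0.0815, 0)
rvec = (-0.4068, 0.1777, 0.3589), |rvec| = θ = 0.57085 rad = 32.707°
Rodrigues: sinθ=0.54035, 1−cosθ=0.15856; R = I + sinθ·[k]× + (1−cosθ)·[k]×²:
    [+0.92196 -0.37490 +0.09717]
    [+0.30455 +0.85681 +0.41609]
    [-0.23924 -0.35403 +0.90412]
t = (0.0717, -0.0990, 1.0615) m
M0: Pc = R·M0+t = (-0.03399, -0.05399, +1.05214); u = 562.6·(-0.03399)/1.05214 + 304.1 = 285.9229, v = 841.4·(-0.05399)/1.05214 + 256.1 = 212.9233
M1: Pc = R·M1+t = (+0.11629, -0.00435, +1.01315); u = 562.6·(+0.11629)/1.01315 + 304.1 = 368.6734, v = 841.4·(-0.00435)/1.01315 + 256.1 = 252.4877
M2: Pc = R·M2+t = (+0.17739, -0.14401, +1.07086); u = 562.6·(+0.17739)/1.07086 + 304.1 = 397.2982, v = 841.4·(-0.14401)/1.07086 + 256.1 = 142.9483
M3: Pc = R·M3+t = (+0.02711, -0.19365, +1.10985); u = 562.6·(+0.02711)/1.10985 + 304.1 = 317.8446, v = 841.4·(-0.19365)/1.10985 + 256.1 = 109.2899

c0=(285.92, 212.92) c1=(368.67, 252.49) c2=(397.30, 142.95) c3=(317.84, 109.29)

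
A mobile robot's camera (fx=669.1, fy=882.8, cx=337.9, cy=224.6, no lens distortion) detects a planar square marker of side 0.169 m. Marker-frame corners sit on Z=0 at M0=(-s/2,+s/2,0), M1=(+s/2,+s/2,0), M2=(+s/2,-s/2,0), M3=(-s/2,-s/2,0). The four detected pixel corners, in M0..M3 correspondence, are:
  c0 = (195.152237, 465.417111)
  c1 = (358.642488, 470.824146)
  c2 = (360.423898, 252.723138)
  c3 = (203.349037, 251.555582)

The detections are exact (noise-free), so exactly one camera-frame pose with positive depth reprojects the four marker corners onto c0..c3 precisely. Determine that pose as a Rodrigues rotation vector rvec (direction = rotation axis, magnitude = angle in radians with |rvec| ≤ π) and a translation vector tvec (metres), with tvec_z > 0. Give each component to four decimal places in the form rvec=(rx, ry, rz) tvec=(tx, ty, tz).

Intrinsics K: fx=669.1, fy=882.8, cx=337.9, cy=224.6
Marker side s = 0.169 m; corners in marker frame (Z=0):
  M0 = (-0.0845, +0.0845, 0)
  M1 = (+0.0845, +0.0845, 0)
  M2 = (+0.0845, -0.0845, 0)
  M3 = (-0.0845, -0.0845, 0)
Detected image corners:
  c0 = (195.152237, 465.417111) px
  c1 = (358.642488, 470.824146) px
  c2 = (360.423898, 252.723138) px
  c3 = (203.349037, 251.555582) px
Planar DLT: solve 8×8 A·h = b for H (H[2,2]=1):
  H  [+916.60339 -96.85045 +278.68080]
  H  [-21.31409 +1191.32325 +357.92123]
  H  [-0.11249 -0.24034 +1.00000]
B = K⁻¹H; ‖b₁‖=1.431148, ‖b₂‖=1.431148; λ = 2/(‖b₁‖+‖b₂‖) = 0.698740, sign → tz>0 ⇒ λ=+0.698740
r₁ = λ·B[:,0] = (+0.99690,+0.00313,-0.07860); r₂ = λ·B[:,1] = (-0.01633,+0.98566,-0.16793)
r₃ = r₁×r₂ = (+0.07695,+0.16870,+0.98266); SVD([r₁ r₂ r₃]) → R = UVᵀ:
  R  [+0.99690 -0.01633 +0.07695]
  R  [+0.00313 +0.98566 +0.16870]
  R  [-0.07860 -0.16793 +0.98266]
t = (-0.06184, +0.10552, +0.69874) m
tr R = 2.965224; θ = arccos((tr R − 1)/2) = 0.186755 rad = 10.700°
axis k = ((R−Rᵀ)₃₂, (R−Rᵀ)₁₃, (R−Rᵀ)₂₁) / (2 sinθ) = (-0.906526, +0.418884, +0.052405)
rvec = θ·k = (-0.169298, +0.078229, +0.009787)

rvec=(-0.1693, 0.0782, 0.0098) tvec=(-0.0618, 0.1055, 0.6987)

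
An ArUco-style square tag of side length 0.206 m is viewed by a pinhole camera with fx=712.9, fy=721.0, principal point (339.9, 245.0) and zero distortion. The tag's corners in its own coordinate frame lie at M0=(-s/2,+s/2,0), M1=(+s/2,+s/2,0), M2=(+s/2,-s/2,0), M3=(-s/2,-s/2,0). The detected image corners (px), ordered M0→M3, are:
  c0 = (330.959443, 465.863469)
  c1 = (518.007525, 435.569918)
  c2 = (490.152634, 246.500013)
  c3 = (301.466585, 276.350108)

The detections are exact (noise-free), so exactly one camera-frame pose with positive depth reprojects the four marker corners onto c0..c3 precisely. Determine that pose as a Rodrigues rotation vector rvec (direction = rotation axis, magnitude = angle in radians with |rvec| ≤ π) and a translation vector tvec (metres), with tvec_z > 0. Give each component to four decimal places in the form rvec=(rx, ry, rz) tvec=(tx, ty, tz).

Intrinsics K: fx=712.9, fy=721.0, cx=339.9, cy=245.0
Marker side s = 0.206 m; corners in marker frame (Z=0):
  M0 = (-0.1030, +0.1030, 0)
  M1 = (+0.1030, +0.1030, 0)
  M2 = (+0.1030, -0.1030, 0)
  M3 = (-0.1030, -0.1030, 0)
Detected image corners:
  c0 = (330.959443, 465.863469) px
  c1 = (518.007525, 435.569918) px
  c2 = (490.152634, 246.500013) px
  c3 = (301.466585, 276.350108) px
Planar DLT: solve 8×8 A·h = b for H (H[2,2]=1):
  H  [+919.20621 +155.43939 +410.37600]
  H  [-139.69312 +932.99964 +356.42982]
  H  [+0.01767 +0.03963 +1.00000]
B = K⁻¹H; ‖b₁‖=1.296568, ‖b₂‖=1.296568; λ = 2/(‖b₁‖+‖b₂‖) = 0.771267, sign → tz>0 ⇒ λ=+0.771267
r₁ = λ·B[:,0] = (+0.98797,-0.15406,+0.01363); r₂ = λ·B[:,1] = (+0.15359,+0.98766,+0.03056)
r₃ = r₁×r₂ = (-0.01817,-0.02810,+0.99944); SVD([r₁ r₂ r₃]) → R = UVᵀ:
  R  [+0.98797 +0.15359 -0.01817]
  R  [-0.15406 +0.98766 -0.02810]
  R  [+0.01363 +0.03056 +0.99944]
t = (+0.07625, +0.11920, +0.77127) m
tr R = 2.975068; θ = arccos((tr R − 1)/2) = 0.158062 rad = 9.056°
axis k = ((R−Rᵀ)₃₂, (R−Rᵀ)₁₃, (R−Rᵀ)₂₁) / (2 sinθ) = (+0.186354, -0.100994, -0.977278)
rvec = θ·k = (+0.029455, -0.015963, -0.154470)

rvec=(0.0295, -0.0160, -0.1545) tvec=(0.0762, 0.1192, 0.7713)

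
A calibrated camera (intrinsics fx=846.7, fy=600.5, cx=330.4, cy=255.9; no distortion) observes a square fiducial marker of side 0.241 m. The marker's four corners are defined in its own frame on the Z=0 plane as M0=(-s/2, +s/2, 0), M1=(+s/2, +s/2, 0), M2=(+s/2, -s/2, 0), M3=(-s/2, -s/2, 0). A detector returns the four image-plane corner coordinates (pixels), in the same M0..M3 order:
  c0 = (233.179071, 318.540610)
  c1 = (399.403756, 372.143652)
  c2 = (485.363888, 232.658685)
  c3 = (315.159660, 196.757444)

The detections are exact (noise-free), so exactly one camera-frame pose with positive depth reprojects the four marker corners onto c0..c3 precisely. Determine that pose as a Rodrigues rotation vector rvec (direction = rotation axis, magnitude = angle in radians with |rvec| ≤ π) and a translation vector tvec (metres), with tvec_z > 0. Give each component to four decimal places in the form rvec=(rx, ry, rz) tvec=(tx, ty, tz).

rvec=(-0.2683, 0.4990, 0.3819) tvec=(0.0278, 0.0360, 1.0029)

Intrinsics K: fx=846.7, fy=600.5, cx=330.4, cy=255.9
Marker side s = 0.241 m; corners in marker frame (Z=0):
  M0 = (-0.1205, +0.1205, 0)
  M1 = (+0.1205, +0.1205, 0)
  M2 = (+0.1205, -0.1205, 0)
  M3 = (-0.1205, -0.1205, 0)
Detected image corners:
  c0 = (233.179071, 318.540610) px
  c1 = (399.403756, 372.143652) px
  c2 = (485.363888, 232.658685) px
  c3 = (315.159660, 196.757444) px
Planar DLT: solve 8×8 A·h = b for H (H[2,2]=1):
  H  [+515.82234 -403.75921 +353.90771]
  H  [+42.50600 +496.15354 +277.42629]
  H  [-0.50888 -0.15586 +1.00000]
B = K⁻¹H; ‖b₁‖=0.997102, ‖b₂‖=0.997102; λ = 2/(‖b₁‖+‖b₂‖) = 1.002906, sign → tz>0 ⇒ λ=+1.002906
r₁ = λ·B[:,0] = (+0.81014,+0.28847,-0.51035); r₂ = λ·B[:,1] = (-0.41725,+0.89525,-0.15631)
r₃ = r₁×r₂ = (+0.41180,+0.33958,+0.84564); SVD([r₁ r₂ r₃]) → R = UVᵀ:
  R  [+0.81014 -0.41725 +0.41180]
  R  [+0.28847 +0.89525 +0.33958]
  R  [-0.51035 -0.15631 +0.84564]
t = (+0.02784, +0.03595, +1.00291) m
tr R = 2.551022; θ = arccos((tr R − 1)/2) = 0.683272 rad = 39.149°
axis k = ((R−Rᵀ)₃₂, (R−Rᵀ)₁₃, (R−Rᵀ)₂₁) / (2 sinθ) = (-0.392734, +0.730323, +0.558917)
rvec = θ·k = (-0.268344, +0.499009, +0.381892)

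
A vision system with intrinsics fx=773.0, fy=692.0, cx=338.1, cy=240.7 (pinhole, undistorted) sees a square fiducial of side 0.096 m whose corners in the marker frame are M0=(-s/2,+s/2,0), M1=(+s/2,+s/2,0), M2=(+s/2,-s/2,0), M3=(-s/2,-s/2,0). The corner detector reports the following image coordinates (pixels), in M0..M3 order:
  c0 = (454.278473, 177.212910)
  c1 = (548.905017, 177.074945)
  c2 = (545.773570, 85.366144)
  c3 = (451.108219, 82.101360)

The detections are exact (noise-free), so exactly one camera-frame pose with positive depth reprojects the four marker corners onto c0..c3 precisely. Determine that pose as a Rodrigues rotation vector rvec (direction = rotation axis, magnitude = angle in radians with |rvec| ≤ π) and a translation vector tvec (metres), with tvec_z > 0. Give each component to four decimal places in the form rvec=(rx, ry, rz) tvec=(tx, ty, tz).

Intrinsics K: fx=773.0, fy=692.0, cx=338.1, cy=240.7
Marker side s = 0.096 m; corners in marker frame (Z=0):
  M0 = (-0.0480, +0.0480, 0)
  M1 = (+0.0480, +0.0480, 0)
  M2 = (+0.0480, -0.0480, 0)
  M3 = (-0.0480, -0.0480, 0)
Detected image corners:
  c0 = (454.278473, 177.212910) px
  c1 = (548.905017, 177.074945) px
  c2 = (545.773570, 85.366144) px
  c3 = (451.108219, 82.101360) px
Planar DLT: solve 8×8 A·h = b for H (H[2,2]=1):
  H  [+1175.70092 +28.63448 +500.87795]
  H  [+65.80705 +971.60847 +130.43433]
  H  [+0.37960 -0.00837 +1.00000]
B = K⁻¹H; ‖b₁‖=1.407582, ‖b₂‖=1.407582; λ = 2/(‖b₁‖+‖b₂‖) = 0.710438, sign → tz>0 ⇒ λ=+0.710438
r₁ = λ·B[:,0] = (+0.96259,-0.02624,+0.26968); r₂ = λ·B[:,1] = (+0.02892,+0.99956,-0.00594)
r₃ = r₁×r₂ = (-0.26941,+0.01352,+0.96293); SVD([r₁ r₂ r₃]) → R = UVᵀ:
  R  [+0.96259 +0.02892 -0.26941]
  R  [-0.02624 +0.99956 +0.01352]
  R  [+0.26968 -0.00594 +0.96293]
t = (+0.14960, -0.11320, +0.71044) m
tr R = 2.925087; θ = arccos((tr R − 1)/2) = 0.274563 rad = 15.731°
axis k = ((R−Rᵀ)₃₂, (R−Rᵀ)₁₃, (R−Rᵀ)₂₁) / (2 sinθ) = (-0.035893, -0.994165, -0.101724)
rvec = θ·k = (-0.009855, -0.272961, -0.027930)

rvec=(-0.0099, -0.2730, -0.0279) tvec=(0.1496, -0.1132, 0.7104)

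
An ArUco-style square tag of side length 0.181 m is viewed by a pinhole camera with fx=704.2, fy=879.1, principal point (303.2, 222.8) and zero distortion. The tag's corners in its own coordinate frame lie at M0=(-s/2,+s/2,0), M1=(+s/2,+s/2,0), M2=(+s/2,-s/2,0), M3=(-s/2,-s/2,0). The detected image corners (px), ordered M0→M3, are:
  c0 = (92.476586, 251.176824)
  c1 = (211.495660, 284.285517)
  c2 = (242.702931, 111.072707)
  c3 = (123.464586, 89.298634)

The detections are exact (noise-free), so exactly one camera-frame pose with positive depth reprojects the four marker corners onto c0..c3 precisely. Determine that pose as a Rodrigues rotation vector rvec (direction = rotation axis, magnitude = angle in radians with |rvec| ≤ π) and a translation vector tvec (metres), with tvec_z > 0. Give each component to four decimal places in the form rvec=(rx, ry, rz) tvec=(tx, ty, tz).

Intrinsics K: fx=704.2, fy=879.1, cx=303.2, cy=222.8
Marker side s = 0.181 m; corners in marker frame (Z=0):
  M0 = (-0.0905, +0.0905, 0)
  M1 = (+0.0905, +0.0905, 0)
  M2 = (+0.0905, -0.0905, 0)
  M3 = (-0.0905, -0.0905, 0)
Detected image corners:
  c0 = (92.476586, 251.176824) px
  c1 = (211.495660, 284.285517) px
  c2 = (242.702931, 111.072707) px
  c3 = (123.464586, 89.298634) px
Planar DLT: solve 8×8 A·h = b for H (H[2,2]=1):
  H  [+597.85586 -185.83237 +165.71209]
  H  [+85.14092 +909.22703 +182.87592]
  H  [-0.36003 -0.08382 +1.00000]
B = K⁻¹H; ‖b₁‖=1.083063, ‖b₂‖=1.083063; λ = 2/(‖b₁‖+‖b₂‖) = 0.923307, sign → tz>0 ⇒ λ=+0.923307
r₁ = λ·B[:,0] = (+0.92700,+0.17367,-0.33242); r₂ = λ·B[:,1] = (-0.21033,+0.97456,-0.07739)
r₃ = r₁×r₂ = (+0.31053,+0.14166,+0.93995); SVD([r₁ r₂ r₃]) → R = UVᵀ:
  R  [+0.92700 -0.21033 +0.31053]
  R  [+0.17367 +0.97456 +0.14166]
  R  [-0.33242 -0.07739 +0.93995]
t = (-0.18027, -0.04193, +0.92331) m
tr R = 2.841515; θ = arccos((tr R − 1)/2) = 0.400779 rad = 22.963°
axis k = ((R−Rᵀ)₃₂, (R−Rᵀ)₁₃, (R−Rᵀ)₂₁) / (2 sinθ) = (-0.280729, +0.824007, +0.492143)
rvec = θ·k = (-0.112510, +0.330245, +0.197241)

rvec=(-0.1125, 0.3302, 0.1972) tvec=(-0.1803, -0.0419, 0.9233)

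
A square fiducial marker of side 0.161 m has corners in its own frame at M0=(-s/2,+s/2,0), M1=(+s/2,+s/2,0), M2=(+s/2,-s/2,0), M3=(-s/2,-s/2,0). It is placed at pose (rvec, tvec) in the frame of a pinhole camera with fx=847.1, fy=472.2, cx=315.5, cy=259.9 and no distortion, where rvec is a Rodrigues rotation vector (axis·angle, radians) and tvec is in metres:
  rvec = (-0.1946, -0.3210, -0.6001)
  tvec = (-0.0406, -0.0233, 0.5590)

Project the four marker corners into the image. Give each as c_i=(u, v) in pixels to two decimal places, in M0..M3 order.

c0=(224.23, 335.45) c1=(415.95, 259.80) c2=(280.20, 156.27) c3=(79.18, 219.09)

Intrinsics K: fx=847.1, fy=472.2, cx=315.5, cy=259.9
Marker side s = 0.161 m; corners in marker frame (Z=0):
  M0 = (-0.0805, +0.0805, 0)
  M1 = (+0.0805, +0.0805, 0)
  M2 = (+0.0805, -0.0805, 0)
  M3 = (-0.0805, -0.0805, 0)
rvec = (-0.1946, -0.3210, -0.6001), |rvec| = θ = 0.70783 rad = 40.556°
Rodrigues: sinθ=0.65019, 1−cosθ=0.24023; R = I + sinθ·[k]× + (1−cosθ)·[k]×²:
    [+0.77793 +0.58118 -0.23887]
    [-0.52128 +0.80918 +0.27111]
    [+0.35085 -0.08639 +0.93244]
t = (-0.0406, -0.0233, 0.5590) m
M0: Pc = R·M0+t = (-0.05644, +0.08380, +0.52380); u = 847.1·(-0.05644)/0.52380 + 315.5 = 224.2273, v = 472.2·(+0.08380)/0.52380 + 259.9 = 335.4459
M1: Pc = R·M1+t = (+0.06881, -0.00012, +0.58029); u = 847.1·(+0.06881)/0.58029 + 315.5 = 415.9456, v = 472.2·(-0.00012)/0.58029 + 259.9 = 259.7989
M2: Pc = R·M2+t = (-0.02476, -0.13040, +0.59420); u = 847.1·(-0.02476)/0.59420 + 315.5 = 280.1992, v = 472.2·(-0.13040)/0.59420 + 259.9 = 156.2718
M3: Pc = R·M3+t = (-0.15001, -0.04648, +0.53771); u = 847.1·(-0.15001)/0.53771 + 315.5 = 79.1798, v = 472.2·(-0.04648)/0.53771 + 259.9 = 219.0865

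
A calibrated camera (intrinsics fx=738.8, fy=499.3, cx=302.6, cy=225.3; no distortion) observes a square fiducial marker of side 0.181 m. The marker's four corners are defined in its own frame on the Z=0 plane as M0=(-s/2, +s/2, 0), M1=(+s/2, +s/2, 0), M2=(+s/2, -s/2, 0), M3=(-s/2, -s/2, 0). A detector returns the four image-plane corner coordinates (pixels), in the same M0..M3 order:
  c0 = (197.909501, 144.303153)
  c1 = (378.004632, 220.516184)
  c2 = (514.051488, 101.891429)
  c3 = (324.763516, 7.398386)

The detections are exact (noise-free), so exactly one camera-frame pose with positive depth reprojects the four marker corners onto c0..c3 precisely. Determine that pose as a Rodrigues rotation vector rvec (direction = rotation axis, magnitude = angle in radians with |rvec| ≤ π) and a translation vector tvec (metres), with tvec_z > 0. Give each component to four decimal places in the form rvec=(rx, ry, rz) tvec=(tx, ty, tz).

rvec=(0.4085, -0.1413, 0.5787) tvec=(0.0408, -0.1203, 0.5897)

Intrinsics K: fx=738.8, fy=499.3, cx=302.6, cy=225.3
Marker side s = 0.181 m; corners in marker frame (Z=0):
  M0 = (-0.0905, +0.0905, 0)
  M1 = (+0.0905, +0.0905, 0)
  M2 = (+0.0905, -0.0905, 0)
  M3 = (-0.0905, -0.0905, 0)
Detected image corners:
  c0 = (197.909501, 144.303153) px
  c1 = (378.004632, 220.516184) px
  c2 = (514.051488, 101.891429) px
  c3 = (324.763516, 7.398386) px
Planar DLT: solve 8×8 A·h = b for H (H[2,2]=1):
  H  [+1164.53674 -526.41161 +353.74244]
  H  [+517.71185 +771.28910 +123.39754]
  H  [+0.41123 +0.56768 +1.00000]
B = K⁻¹H; ‖b₁‖=1.695820, ‖b₂‖=1.695820; λ = 2/(‖b₁‖+‖b₂‖) = 0.589685, sign → tz>0 ⇒ λ=+0.589685
r₁ = λ·B[:,0] = (+0.83017,+0.50201,+0.24250); r₂ = λ·B[:,1] = (-0.55727,+0.75986,+0.33475)
r₃ = r₁×r₂ = (-0.01622,-0.41304,+0.91057); SVD([r₁ r₂ r₃]) → R = UVᵀ:
  R  [+0.83017 -0.55727 -0.01622]
  R  [+0.50201 +0.75986 -0.41304]
  R  [+0.24250 +0.33475 +0.91057]
t = (+0.04082, -0.12035, +0.58969) m
tr R = 2.500598; θ = arccos((tr R − 1)/2) = 0.722282 rad = 41.384°
axis k = ((R−Rᵀ)₃₂, (R−Rᵀ)₁₃, (R−Rᵀ)₂₁) / (2 sinθ) = (+0.565569, -0.195670, +0.801152)
rvec = θ·k = (+0.408501, -0.141329, +0.578657)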